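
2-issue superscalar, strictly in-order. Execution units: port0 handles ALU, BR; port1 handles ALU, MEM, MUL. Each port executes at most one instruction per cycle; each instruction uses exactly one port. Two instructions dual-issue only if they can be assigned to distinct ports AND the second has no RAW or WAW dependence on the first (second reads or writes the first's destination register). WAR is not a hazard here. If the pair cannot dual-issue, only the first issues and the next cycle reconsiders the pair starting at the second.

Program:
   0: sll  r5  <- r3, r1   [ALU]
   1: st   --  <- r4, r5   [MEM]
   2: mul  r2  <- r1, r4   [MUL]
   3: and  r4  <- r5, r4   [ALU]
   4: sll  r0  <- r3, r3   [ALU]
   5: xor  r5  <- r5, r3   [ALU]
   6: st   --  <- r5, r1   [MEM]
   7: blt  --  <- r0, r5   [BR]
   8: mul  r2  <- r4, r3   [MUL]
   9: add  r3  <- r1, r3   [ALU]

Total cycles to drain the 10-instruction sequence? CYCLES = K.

t=0 i0:sll.ALU ; RAW r5
t=1 i1:st.MEM ; no-port MEM/MUL
t=2 i2+i3:mul.MUL;and.ALU ; pair
t=3 i4+i5:sll.ALU;xor.ALU ; pair
t=4 i6+i7:st.MEM;blt.BR ; pair
t=5 i8+i9:mul.MUL;add.ALU ; pair

CYCLES = 6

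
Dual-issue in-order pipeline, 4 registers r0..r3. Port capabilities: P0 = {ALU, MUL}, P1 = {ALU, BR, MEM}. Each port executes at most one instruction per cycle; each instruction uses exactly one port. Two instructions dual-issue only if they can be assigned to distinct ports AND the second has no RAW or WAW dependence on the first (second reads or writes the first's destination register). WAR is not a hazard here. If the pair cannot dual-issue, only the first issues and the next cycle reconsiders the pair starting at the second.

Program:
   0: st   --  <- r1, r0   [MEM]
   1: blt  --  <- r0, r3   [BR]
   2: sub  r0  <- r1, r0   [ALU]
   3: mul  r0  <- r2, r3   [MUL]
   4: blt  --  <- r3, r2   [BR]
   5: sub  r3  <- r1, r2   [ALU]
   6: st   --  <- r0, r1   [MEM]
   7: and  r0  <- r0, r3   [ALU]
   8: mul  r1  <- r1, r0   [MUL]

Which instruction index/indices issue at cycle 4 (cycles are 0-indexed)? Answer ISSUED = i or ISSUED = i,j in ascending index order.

ISSUED = 7

0. st @i0  | no-port MEM/BR
1. blt/sub @i1&i2  | dual
2. mul/blt @i3&i4  | dual
3. sub/st @i5&i6  | dual
4. and @i7  | RAW r0
5. mul @i8  | tail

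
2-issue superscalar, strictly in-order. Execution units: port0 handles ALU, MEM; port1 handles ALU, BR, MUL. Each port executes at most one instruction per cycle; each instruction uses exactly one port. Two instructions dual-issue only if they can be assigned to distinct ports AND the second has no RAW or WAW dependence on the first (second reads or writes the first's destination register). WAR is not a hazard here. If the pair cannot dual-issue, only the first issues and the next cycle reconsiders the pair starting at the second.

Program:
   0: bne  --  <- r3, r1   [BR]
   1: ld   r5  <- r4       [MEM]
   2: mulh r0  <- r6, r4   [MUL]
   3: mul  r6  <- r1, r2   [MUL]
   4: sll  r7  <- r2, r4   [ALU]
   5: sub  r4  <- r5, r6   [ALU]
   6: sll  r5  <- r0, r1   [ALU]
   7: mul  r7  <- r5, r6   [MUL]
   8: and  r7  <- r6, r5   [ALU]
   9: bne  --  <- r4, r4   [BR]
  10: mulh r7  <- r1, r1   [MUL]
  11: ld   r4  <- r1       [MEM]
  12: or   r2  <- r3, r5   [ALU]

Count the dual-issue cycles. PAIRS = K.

PAIRS = 5

0. bne.BR;ld.MEM @i0+i1  | 2-wide
1. mulh.MUL @i2  | no-port MUL/MUL
2. mul.MUL;sll.ALU @i3+i4  | 2-wide
3. sub.ALU;sll.ALU @i5+i6  | 2-wide
4. mul.MUL @i7  | WAW r7
5. and.ALU;bne.BR @i8+i9  | 2-wide
6. mulh.MUL;ld.MEM @i10+i11  | 2-wide
7. or.ALU @i12  | tail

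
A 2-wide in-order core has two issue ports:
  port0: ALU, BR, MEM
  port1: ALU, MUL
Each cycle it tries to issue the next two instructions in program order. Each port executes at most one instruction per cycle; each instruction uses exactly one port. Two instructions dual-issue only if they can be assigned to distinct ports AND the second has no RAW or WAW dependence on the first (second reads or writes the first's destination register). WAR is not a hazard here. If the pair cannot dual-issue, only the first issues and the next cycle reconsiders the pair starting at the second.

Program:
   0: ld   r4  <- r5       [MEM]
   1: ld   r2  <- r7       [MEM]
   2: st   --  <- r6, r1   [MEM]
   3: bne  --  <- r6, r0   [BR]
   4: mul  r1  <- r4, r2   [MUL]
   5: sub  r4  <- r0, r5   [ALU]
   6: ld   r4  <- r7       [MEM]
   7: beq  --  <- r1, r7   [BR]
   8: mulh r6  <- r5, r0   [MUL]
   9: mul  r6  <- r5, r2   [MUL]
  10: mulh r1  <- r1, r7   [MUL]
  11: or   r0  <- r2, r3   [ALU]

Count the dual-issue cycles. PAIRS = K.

PAIRS = 3

t=0 i0:ld ; no-port MEM/MEM
t=1 i1:ld ; no-port MEM/MEM
t=2 i2:st ; no-port MEM/BR
t=3 i3&i4:bne+mul ; pair
t=4 i5:sub ; WAW r4
t=5 i6:ld ; no-port MEM/BR
t=6 i7&i8:beq+mulh ; pair
t=7 i9:mul ; no-port MUL/MUL
t=8 i10&i11:mulh+or ; pair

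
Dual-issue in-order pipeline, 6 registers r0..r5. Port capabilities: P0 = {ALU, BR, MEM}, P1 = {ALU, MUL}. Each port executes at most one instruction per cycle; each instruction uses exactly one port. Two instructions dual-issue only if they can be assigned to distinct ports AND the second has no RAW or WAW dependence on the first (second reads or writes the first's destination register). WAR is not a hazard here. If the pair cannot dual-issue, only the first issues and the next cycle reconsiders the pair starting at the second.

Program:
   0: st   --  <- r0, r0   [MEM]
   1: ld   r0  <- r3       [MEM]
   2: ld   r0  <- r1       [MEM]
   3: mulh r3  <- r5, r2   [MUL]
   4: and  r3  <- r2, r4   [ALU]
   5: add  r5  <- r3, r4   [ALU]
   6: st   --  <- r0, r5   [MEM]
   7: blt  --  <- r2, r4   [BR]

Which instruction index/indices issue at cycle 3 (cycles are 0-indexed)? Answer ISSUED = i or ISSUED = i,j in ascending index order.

ISSUED = 4

t=0 i0:st ; no-port MEM/MEM
t=1 i1:ld ; no-port MEM/MEM
t=2 i2+i3:ld+mulh ; 2-wide
t=3 i4:and ; RAW r3
t=4 i5:add ; RAW r5
t=5 i6:st ; no-port MEM/BR
t=6 i7:blt ; tail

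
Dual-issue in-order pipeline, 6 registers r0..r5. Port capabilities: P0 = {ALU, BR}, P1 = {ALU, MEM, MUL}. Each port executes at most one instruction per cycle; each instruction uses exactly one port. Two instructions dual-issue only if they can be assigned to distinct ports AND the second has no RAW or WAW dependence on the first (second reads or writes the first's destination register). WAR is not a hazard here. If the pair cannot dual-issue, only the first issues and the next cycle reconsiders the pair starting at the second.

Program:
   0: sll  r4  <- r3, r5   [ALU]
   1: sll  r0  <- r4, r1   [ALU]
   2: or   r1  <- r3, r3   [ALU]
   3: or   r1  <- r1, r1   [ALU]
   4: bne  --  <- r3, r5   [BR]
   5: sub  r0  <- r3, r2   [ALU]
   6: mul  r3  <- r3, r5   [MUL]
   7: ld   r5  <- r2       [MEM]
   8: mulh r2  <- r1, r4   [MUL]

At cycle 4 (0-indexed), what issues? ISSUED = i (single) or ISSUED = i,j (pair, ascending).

0. sll.ALU @i0  | RAW r4
1. sll.ALU/or.ALU @i1+i2  | 2-wide
2. or.ALU/bne.BR @i3+i4  | 2-wide
3. sub.ALU/mul.MUL @i5+i6  | 2-wide
4. ld.MEM @i7  | no-port MEM/MUL
5. mulh.MUL @i8  | tail

ISSUED = 7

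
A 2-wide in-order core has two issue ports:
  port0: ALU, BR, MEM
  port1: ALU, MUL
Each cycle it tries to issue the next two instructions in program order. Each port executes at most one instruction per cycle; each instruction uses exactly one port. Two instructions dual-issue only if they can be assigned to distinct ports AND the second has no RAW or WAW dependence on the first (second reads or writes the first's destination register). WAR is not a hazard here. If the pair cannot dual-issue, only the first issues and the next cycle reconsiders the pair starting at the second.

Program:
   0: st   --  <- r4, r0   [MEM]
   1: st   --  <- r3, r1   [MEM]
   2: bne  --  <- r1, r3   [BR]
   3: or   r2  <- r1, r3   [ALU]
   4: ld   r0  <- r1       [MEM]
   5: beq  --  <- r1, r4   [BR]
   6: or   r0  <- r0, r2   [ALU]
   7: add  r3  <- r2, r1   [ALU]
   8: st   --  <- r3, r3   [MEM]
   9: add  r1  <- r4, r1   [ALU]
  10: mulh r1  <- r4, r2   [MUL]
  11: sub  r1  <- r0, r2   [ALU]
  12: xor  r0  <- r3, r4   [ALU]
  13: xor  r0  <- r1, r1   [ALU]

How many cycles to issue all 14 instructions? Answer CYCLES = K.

CYCLES = 10

[0] i0  st.MEM  -- no-port MEM/MEM
[1] i1  st.MEM  -- no-port MEM/BR
[2] i2/i3  bne.BR;or.ALU  -- pair
[3] i4  ld.MEM  -- no-port MEM/BR
[4] i5/i6  beq.BR;or.ALU  -- pair
[5] i7  add.ALU  -- RAW r3
[6] i8/i9  st.MEM;add.ALU  -- pair
[7] i10  mulh.MUL  -- WAW r1
[8] i11/i12  sub.ALU;xor.ALU  -- pair
[9] i13  xor.ALU  -- tail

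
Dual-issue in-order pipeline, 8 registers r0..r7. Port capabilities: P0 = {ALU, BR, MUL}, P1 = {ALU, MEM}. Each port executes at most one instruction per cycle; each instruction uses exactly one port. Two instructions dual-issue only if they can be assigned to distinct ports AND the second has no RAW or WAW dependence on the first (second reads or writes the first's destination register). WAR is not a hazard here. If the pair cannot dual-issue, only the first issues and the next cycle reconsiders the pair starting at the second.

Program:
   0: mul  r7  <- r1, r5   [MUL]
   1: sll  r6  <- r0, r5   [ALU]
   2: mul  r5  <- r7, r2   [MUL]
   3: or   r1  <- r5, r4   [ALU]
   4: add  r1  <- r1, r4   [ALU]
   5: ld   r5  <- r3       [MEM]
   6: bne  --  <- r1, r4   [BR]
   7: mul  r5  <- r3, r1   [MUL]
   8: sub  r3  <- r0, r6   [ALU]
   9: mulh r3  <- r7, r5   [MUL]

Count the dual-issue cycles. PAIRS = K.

PAIRS = 3

c0: i0+i1 mul.MUL+sll.ALU  dual
c1: i2 mul.MUL  RAW r5
c2: i3 or.ALU  RAW+WAW r1
c3: i4+i5 add.ALU+ld.MEM  dual
c4: i6 bne.BR  no-port BR/MUL
c5: i7+i8 mul.MUL+sub.ALU  dual
c6: i9 mulh.MUL  tail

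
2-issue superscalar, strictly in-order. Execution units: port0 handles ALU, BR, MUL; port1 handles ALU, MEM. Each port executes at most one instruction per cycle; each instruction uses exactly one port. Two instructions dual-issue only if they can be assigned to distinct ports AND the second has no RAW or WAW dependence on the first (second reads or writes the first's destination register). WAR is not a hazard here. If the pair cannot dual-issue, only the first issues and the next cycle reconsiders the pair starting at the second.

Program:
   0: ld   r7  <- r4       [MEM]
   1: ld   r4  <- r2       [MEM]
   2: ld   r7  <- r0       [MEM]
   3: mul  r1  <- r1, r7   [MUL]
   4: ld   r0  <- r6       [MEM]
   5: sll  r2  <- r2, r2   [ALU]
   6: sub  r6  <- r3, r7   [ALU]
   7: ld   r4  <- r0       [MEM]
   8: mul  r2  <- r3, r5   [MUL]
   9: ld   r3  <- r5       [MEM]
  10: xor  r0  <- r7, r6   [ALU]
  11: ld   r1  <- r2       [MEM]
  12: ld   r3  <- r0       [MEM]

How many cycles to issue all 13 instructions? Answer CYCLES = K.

0. ld @i0  | no-port MEM/MEM
1. ld @i1  | no-port MEM/MEM
2. ld @i2  | RAW r7
3. mul ld @i3/i4  | pair
4. sll sub @i5/i6  | pair
5. ld mul @i7/i8  | pair
6. ld xor @i9/i10  | pair
7. ld @i11  | no-port MEM/MEM
8. ld @i12  | tail

CYCLES = 9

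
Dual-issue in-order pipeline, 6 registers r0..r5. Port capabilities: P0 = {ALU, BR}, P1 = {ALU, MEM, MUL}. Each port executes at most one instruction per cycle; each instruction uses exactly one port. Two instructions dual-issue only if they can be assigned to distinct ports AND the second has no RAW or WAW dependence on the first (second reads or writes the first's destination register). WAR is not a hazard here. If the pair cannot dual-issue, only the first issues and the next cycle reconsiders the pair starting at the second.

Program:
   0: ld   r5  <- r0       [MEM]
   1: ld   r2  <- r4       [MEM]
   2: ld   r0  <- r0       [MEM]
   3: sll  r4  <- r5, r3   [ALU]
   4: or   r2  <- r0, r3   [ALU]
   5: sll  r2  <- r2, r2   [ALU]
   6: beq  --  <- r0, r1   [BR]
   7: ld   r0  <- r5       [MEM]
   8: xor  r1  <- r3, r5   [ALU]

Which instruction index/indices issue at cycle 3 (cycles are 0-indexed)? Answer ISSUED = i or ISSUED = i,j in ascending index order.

ISSUED = 4

[0] i0  ld.MEM  -- no-port MEM/MEM
[1] i1  ld.MEM  -- no-port MEM/MEM
[2] i2,i3  ld.MEM sll.ALU  -- pair
[3] i4  or.ALU  -- RAW+WAW r2
[4] i5,i6  sll.ALU beq.BR  -- pair
[5] i7,i8  ld.MEM xor.ALU  -- pair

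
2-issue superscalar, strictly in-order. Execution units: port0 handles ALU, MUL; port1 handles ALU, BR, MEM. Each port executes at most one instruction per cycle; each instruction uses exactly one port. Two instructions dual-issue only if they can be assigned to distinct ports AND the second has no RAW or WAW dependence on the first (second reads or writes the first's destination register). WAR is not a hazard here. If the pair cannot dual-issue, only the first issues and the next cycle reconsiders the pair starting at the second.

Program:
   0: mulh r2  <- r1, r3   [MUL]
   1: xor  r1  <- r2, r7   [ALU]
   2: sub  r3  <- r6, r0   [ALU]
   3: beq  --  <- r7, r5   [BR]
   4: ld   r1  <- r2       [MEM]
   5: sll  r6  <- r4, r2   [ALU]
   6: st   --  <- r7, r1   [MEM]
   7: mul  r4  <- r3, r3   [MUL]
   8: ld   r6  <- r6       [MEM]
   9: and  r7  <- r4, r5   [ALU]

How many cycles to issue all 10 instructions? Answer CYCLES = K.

#0 head=0: mulh i0 RAW r2
#1 head=1: xor;sub i1+i2 2-wide
#2 head=3: beq i3 no-port BR/MEM
#3 head=4: ld;sll i4+i5 2-wide
#4 head=6: st;mul i6+i7 2-wide
#5 head=8: ld;and i8+i9 2-wide

CYCLES = 6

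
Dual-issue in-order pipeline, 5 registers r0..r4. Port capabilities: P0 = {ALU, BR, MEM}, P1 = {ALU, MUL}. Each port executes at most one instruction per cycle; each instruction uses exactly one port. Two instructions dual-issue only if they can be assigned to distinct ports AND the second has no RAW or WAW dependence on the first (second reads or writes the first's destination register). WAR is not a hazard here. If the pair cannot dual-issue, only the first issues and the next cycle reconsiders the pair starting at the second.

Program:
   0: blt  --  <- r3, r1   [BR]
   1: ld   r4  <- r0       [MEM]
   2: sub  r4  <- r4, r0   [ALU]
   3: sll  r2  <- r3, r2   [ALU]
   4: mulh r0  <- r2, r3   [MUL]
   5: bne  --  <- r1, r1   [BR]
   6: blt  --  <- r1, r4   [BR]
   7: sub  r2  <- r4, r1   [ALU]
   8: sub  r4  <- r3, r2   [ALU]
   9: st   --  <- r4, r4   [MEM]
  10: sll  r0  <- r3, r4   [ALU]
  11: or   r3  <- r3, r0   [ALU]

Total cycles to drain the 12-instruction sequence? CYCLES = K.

t=0 i0:blt ; no-port BR/MEM
t=1 i1:ld ; RAW+WAW r4
t=2 i2,i3:sub+sll ; 2-wide
t=3 i4,i5:mulh+bne ; 2-wide
t=4 i6,i7:blt+sub ; 2-wide
t=5 i8:sub ; RAW r4
t=6 i9,i10:st+sll ; 2-wide
t=7 i11:or ; tail

CYCLES = 8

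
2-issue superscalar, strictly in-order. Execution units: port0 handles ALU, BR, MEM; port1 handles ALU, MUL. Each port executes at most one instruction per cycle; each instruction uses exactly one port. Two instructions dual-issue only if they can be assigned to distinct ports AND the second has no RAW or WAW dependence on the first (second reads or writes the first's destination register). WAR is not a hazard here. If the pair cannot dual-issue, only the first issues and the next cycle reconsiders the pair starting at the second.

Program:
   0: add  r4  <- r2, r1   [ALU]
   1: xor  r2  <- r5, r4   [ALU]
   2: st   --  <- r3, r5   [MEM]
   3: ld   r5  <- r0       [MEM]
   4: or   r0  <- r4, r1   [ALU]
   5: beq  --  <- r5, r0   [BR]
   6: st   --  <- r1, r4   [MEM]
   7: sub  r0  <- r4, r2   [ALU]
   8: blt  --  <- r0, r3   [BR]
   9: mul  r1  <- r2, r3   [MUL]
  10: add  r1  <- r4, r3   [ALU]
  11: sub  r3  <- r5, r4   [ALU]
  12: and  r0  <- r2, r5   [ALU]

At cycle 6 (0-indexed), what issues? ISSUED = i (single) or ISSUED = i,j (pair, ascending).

c0: i0 add  RAW r4
c1: i1+i2 xor;st  pair
c2: i3+i4 ld;or  pair
c3: i5 beq  no-port BR/MEM
c4: i6+i7 st;sub  pair
c5: i8+i9 blt;mul  pair
c6: i10+i11 add;sub  pair
c7: i12 and  tail

ISSUED = 10,11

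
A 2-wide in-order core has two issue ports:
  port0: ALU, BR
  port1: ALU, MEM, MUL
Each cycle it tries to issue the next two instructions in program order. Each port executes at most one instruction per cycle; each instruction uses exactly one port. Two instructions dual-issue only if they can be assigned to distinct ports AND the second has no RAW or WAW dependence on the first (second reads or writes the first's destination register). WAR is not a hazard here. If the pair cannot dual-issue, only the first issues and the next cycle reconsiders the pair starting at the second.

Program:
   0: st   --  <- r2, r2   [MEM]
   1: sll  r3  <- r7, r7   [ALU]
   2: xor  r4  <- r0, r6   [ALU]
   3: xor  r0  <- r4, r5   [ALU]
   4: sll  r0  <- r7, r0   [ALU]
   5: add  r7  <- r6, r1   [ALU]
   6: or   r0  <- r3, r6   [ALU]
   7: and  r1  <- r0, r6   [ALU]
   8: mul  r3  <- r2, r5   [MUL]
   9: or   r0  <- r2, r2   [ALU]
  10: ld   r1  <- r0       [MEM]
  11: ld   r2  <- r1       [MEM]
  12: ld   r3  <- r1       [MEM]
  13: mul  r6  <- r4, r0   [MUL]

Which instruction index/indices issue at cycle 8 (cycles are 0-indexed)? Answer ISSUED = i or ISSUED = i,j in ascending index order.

  cy0 -> i0&i1 (st.MEM sll.ALU) dual
  cy1 -> i2 (xor.ALU) RAW r4
  cy2 -> i3 (xor.ALU) RAW+WAW r0
  cy3 -> i4&i5 (sll.ALU add.ALU) dual
  cy4 -> i6 (or.ALU) RAW r0
  cy5 -> i7&i8 (and.ALU mul.MUL) dual
  cy6 -> i9 (or.ALU) RAW r0
  cy7 -> i10 (ld.MEM) no-port MEM/MEM
  cy8 -> i11 (ld.MEM) no-port MEM/MEM
  cy9 -> i12 (ld.MEM) no-port MEM/MUL
  cy10 -> i13 (mul.MUL) tail

ISSUED = 11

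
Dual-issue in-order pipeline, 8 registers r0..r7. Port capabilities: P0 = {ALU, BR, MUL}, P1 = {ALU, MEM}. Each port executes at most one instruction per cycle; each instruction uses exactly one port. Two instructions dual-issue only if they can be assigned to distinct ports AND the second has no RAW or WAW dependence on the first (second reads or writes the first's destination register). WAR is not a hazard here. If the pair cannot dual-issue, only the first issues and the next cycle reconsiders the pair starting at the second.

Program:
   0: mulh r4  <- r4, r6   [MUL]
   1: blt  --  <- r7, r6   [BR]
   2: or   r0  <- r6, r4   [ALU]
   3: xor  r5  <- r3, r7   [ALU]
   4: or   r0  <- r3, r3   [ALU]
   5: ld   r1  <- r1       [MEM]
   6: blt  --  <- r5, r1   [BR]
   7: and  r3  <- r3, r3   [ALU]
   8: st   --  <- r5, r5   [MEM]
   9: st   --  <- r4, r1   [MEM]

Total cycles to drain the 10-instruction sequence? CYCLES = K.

t=0 i0:mulh ; no-port MUL/BR
t=1 i1/i2:blt/or ; pair
t=2 i3/i4:xor/or ; pair
t=3 i5:ld ; RAW r1
t=4 i6/i7:blt/and ; pair
t=5 i8:st ; no-port MEM/MEM
t=6 i9:st ; tail

CYCLES = 7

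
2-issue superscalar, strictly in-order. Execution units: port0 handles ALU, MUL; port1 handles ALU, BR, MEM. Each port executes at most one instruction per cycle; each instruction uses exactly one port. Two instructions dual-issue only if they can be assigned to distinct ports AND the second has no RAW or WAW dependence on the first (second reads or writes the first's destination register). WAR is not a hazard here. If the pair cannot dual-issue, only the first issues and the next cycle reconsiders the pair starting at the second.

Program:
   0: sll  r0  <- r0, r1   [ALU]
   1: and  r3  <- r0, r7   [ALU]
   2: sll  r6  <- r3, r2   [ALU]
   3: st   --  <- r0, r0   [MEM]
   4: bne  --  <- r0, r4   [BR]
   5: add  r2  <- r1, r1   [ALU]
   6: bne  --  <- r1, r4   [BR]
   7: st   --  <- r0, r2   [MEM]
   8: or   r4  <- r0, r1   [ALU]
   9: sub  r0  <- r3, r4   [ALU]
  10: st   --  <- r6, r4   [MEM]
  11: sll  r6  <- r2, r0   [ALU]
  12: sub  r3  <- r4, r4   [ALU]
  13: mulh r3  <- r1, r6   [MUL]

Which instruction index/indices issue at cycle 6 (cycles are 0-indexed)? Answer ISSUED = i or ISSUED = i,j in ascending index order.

  cy0 -> i0 (sll.ALU) RAW r0
  cy1 -> i1 (and.ALU) RAW r3
  cy2 -> i2&i3 (sll.ALU st.MEM) dual
  cy3 -> i4&i5 (bne.BR add.ALU) dual
  cy4 -> i6 (bne.BR) no-port BR/MEM
  cy5 -> i7&i8 (st.MEM or.ALU) dual
  cy6 -> i9&i10 (sub.ALU st.MEM) dual
  cy7 -> i11&i12 (sll.ALU sub.ALU) dual
  cy8 -> i13 (mulh.MUL) tail

ISSUED = 9,10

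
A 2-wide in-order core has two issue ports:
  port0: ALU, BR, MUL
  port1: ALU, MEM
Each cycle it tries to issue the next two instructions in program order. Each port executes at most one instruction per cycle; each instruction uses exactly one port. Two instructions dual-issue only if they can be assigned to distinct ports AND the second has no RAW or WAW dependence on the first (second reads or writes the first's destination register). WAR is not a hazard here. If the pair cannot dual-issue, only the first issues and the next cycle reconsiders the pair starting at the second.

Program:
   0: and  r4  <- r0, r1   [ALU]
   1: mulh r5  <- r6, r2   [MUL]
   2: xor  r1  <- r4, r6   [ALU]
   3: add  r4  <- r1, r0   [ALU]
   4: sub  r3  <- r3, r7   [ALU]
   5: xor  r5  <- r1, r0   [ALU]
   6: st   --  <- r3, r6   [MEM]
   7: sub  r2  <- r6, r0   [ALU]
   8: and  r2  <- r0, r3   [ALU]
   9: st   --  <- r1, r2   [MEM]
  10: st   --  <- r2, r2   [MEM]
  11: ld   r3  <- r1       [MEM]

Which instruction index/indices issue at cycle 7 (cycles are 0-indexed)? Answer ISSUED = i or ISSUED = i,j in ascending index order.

c0: i0,i1 and.ALU;mulh.MUL  2-wide
c1: i2 xor.ALU  RAW r1
c2: i3,i4 add.ALU;sub.ALU  2-wide
c3: i5,i6 xor.ALU;st.MEM  2-wide
c4: i7 sub.ALU  WAW r2
c5: i8 and.ALU  RAW r2
c6: i9 st.MEM  no-port MEM/MEM
c7: i10 st.MEM  no-port MEM/MEM
c8: i11 ld.MEM  tail

ISSUED = 10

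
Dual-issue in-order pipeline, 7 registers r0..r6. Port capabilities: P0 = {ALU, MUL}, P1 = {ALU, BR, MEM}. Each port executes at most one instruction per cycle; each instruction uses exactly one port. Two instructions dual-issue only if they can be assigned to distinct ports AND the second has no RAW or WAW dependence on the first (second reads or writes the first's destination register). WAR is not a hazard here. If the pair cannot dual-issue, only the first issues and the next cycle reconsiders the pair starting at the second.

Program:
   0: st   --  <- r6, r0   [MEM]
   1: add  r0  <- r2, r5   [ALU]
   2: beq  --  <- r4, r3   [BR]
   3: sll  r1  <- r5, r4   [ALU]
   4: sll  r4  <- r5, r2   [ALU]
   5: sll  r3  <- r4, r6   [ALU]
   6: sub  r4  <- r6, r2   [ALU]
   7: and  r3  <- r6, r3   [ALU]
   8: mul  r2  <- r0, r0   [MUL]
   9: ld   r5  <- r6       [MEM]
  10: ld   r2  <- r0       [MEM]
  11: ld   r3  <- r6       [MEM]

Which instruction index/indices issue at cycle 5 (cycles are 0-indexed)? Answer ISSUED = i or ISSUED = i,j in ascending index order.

ISSUED = 9

c0: i0,i1 st.MEM+add.ALU  2-wide
c1: i2,i3 beq.BR+sll.ALU  2-wide
c2: i4 sll.ALU  RAW r4
c3: i5,i6 sll.ALU+sub.ALU  2-wide
c4: i7,i8 and.ALU+mul.MUL  2-wide
c5: i9 ld.MEM  no-port MEM/MEM
c6: i10 ld.MEM  no-port MEM/MEM
c7: i11 ld.MEM  tail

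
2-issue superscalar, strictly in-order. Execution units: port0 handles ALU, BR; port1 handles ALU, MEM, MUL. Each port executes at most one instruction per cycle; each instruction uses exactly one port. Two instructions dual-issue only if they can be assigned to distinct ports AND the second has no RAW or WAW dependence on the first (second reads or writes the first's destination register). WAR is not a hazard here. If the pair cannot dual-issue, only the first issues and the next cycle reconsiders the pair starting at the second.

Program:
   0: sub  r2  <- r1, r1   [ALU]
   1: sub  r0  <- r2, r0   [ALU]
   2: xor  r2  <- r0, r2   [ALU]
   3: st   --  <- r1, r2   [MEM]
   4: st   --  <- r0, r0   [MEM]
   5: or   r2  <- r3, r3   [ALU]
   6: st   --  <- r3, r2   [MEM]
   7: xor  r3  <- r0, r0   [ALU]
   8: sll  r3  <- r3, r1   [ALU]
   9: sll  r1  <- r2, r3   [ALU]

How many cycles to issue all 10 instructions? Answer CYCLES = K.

CYCLES = 8

0. sub.ALU @i0  | RAW r2
1. sub.ALU @i1  | RAW r0
2. xor.ALU @i2  | RAW r2
3. st.MEM @i3  | no-port MEM/MEM
4. st.MEM/or.ALU @i4+i5  | 2-wide
5. st.MEM/xor.ALU @i6+i7  | 2-wide
6. sll.ALU @i8  | RAW r3
7. sll.ALU @i9  | tail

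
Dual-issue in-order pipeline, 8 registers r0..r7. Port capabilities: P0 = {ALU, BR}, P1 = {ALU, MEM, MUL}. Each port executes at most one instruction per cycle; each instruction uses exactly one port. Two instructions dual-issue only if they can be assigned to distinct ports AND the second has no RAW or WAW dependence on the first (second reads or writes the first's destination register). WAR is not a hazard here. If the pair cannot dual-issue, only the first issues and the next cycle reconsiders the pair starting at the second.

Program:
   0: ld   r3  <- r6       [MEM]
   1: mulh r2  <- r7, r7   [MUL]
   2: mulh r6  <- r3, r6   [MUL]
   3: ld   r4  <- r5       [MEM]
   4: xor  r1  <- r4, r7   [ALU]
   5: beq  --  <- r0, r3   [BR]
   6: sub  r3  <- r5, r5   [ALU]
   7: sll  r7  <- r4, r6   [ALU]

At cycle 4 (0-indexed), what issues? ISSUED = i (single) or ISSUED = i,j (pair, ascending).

ISSUED = 4,5

0. ld @i0  | no-port MEM/MUL
1. mulh @i1  | no-port MUL/MUL
2. mulh @i2  | no-port MUL/MEM
3. ld @i3  | RAW r4
4. xor;beq @i4+i5  | pair
5. sub;sll @i6+i7  | pair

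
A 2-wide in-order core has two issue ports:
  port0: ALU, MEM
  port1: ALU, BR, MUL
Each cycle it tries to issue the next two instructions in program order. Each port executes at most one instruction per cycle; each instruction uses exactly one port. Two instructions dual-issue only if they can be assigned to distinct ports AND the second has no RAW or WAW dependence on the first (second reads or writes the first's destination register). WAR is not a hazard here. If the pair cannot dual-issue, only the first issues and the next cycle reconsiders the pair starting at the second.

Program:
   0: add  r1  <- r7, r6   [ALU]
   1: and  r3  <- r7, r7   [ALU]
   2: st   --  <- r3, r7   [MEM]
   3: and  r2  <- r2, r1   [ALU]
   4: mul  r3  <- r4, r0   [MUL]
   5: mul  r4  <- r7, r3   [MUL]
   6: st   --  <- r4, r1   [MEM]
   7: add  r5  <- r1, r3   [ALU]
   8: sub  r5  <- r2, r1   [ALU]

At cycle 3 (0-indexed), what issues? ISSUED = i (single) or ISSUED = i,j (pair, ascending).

[0] i0/i1  add and  -- dual
[1] i2/i3  st and  -- dual
[2] i4  mul  -- no-port MUL/MUL
[3] i5  mul  -- RAW r4
[4] i6/i7  st add  -- dual
[5] i8  sub  -- tail

ISSUED = 5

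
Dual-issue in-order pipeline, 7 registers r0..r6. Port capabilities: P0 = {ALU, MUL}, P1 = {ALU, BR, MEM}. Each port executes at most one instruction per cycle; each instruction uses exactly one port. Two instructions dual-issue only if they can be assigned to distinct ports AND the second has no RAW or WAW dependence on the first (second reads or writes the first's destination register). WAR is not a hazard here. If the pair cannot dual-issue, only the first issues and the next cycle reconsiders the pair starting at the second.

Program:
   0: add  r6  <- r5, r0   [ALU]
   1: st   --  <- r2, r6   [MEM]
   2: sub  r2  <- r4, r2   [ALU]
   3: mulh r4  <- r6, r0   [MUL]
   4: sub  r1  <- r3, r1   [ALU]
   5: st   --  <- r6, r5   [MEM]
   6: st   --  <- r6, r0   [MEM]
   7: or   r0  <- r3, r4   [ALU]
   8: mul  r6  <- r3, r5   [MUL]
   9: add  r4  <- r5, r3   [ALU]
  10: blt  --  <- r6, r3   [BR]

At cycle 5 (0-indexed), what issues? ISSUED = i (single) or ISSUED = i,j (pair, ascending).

ISSUED = 8,9

[0] i0  add.ALU  -- RAW r6
[1] i1+i2  st.MEM+sub.ALU  -- dual
[2] i3+i4  mulh.MUL+sub.ALU  -- dual
[3] i5  st.MEM  -- no-port MEM/MEM
[4] i6+i7  st.MEM+or.ALU  -- dual
[5] i8+i9  mul.MUL+add.ALU  -- dual
[6] i10  blt.BR  -- tail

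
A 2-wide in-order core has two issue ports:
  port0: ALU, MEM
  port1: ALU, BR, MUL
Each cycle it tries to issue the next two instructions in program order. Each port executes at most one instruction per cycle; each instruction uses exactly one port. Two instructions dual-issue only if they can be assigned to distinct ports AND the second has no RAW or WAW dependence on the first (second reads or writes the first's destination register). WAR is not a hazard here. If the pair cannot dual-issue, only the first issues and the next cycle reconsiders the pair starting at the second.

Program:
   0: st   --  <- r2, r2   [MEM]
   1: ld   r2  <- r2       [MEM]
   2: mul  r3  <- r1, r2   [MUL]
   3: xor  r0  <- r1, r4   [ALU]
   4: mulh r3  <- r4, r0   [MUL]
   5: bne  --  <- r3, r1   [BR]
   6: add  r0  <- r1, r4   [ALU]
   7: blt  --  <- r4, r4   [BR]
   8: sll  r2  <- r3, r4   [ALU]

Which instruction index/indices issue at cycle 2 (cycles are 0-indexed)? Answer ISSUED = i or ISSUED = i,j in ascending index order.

ISSUED = 2,3

c0: i0 st  no-port MEM/MEM
c1: i1 ld  RAW r2
c2: i2,i3 mul xor  pair
c3: i4 mulh  no-port MUL/BR
c4: i5,i6 bne add  pair
c5: i7,i8 blt sll  pair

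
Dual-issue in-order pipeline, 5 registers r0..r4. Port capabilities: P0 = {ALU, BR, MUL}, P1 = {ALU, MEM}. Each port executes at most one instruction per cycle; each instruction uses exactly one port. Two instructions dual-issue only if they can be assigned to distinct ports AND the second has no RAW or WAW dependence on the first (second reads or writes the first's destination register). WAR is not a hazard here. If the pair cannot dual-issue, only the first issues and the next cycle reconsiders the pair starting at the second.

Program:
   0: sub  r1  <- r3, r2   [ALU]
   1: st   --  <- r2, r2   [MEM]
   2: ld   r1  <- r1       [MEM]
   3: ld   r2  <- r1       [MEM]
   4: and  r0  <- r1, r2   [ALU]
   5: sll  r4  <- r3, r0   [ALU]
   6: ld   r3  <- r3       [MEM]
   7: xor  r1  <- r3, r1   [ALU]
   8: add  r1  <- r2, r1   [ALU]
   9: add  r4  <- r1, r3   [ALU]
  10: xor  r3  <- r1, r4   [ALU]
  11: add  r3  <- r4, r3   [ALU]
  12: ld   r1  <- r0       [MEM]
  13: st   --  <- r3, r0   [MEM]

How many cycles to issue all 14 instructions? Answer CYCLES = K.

c0: i0/i1 sub;st  pair
c1: i2 ld  no-port MEM/MEM
c2: i3 ld  RAW r2
c3: i4 and  RAW r0
c4: i5/i6 sll;ld  pair
c5: i7 xor  RAW+WAW r1
c6: i8 add  RAW r1
c7: i9 add  RAW r4
c8: i10 xor  RAW+WAW r3
c9: i11/i12 add;ld  pair
c10: i13 st  tail

CYCLES = 11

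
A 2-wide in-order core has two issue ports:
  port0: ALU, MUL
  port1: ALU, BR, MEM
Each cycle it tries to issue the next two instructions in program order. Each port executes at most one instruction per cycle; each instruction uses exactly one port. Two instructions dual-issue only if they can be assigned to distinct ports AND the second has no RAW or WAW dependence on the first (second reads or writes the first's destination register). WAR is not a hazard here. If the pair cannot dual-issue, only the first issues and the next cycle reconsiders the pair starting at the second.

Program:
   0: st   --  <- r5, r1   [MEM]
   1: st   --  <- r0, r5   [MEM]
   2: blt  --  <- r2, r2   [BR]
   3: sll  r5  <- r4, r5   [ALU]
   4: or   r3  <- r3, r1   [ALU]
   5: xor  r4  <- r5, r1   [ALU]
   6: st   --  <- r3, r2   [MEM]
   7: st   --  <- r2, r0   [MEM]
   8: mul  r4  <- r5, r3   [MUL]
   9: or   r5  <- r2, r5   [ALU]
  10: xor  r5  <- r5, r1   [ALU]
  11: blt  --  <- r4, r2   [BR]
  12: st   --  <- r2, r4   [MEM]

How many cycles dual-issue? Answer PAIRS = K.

t=0 i0:st ; no-port MEM/MEM
t=1 i1:st ; no-port MEM/BR
t=2 i2,i3:blt/sll ; pair
t=3 i4,i5:or/xor ; pair
t=4 i6:st ; no-port MEM/MEM
t=5 i7,i8:st/mul ; pair
t=6 i9:or ; RAW+WAW r5
t=7 i10,i11:xor/blt ; pair
t=8 i12:st ; tail

PAIRS = 4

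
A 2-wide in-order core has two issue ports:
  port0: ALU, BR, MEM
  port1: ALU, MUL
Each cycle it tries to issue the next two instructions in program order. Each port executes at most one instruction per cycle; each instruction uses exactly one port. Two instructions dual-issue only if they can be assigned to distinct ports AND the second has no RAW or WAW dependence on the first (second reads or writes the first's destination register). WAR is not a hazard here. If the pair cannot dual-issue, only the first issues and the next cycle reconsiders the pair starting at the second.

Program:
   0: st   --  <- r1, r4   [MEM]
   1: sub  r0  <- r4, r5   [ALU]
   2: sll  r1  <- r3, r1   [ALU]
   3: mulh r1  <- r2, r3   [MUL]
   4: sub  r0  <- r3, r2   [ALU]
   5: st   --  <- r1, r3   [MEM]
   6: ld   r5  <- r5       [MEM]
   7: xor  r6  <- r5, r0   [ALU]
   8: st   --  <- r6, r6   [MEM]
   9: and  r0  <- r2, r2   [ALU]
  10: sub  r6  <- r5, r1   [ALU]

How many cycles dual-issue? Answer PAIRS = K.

PAIRS = 3

c0: i0+i1 st+sub  dual
c1: i2 sll  WAW r1
c2: i3+i4 mulh+sub  dual
c3: i5 st  no-port MEM/MEM
c4: i6 ld  RAW r5
c5: i7 xor  RAW r6
c6: i8+i9 st+and  dual
c7: i10 sub  tail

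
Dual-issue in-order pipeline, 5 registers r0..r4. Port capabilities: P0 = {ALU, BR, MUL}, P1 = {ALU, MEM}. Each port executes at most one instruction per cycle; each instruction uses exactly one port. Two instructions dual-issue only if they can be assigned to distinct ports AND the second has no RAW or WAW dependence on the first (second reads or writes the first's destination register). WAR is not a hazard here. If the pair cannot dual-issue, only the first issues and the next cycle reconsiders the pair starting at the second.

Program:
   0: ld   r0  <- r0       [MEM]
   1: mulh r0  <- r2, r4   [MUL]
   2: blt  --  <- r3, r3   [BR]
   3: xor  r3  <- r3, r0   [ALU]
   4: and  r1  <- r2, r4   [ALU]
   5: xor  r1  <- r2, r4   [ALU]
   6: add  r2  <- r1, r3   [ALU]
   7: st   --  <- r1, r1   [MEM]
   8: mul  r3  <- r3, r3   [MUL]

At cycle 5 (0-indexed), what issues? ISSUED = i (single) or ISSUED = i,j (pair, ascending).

t=0 i0:ld.MEM ; WAW r0
t=1 i1:mulh.MUL ; no-port MUL/BR
t=2 i2,i3:blt.BR+xor.ALU ; pair
t=3 i4:and.ALU ; WAW r1
t=4 i5:xor.ALU ; RAW r1
t=5 i6,i7:add.ALU+st.MEM ; pair
t=6 i8:mul.MUL ; tail

ISSUED = 6,7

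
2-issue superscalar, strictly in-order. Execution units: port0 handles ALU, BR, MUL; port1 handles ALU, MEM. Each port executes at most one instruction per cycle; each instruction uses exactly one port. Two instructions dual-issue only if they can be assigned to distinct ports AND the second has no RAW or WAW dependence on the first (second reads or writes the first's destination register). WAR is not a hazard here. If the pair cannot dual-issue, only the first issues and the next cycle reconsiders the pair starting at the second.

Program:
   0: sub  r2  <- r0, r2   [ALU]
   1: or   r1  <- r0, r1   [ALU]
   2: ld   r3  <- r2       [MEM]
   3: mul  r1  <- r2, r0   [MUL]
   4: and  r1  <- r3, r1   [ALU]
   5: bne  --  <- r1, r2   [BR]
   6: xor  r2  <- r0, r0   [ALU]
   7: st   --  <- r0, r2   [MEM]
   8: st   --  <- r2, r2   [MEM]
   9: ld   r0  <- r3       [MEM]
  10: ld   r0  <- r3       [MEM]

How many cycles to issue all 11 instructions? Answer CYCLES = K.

CYCLES = 8

  cy0 -> i0,i1 (sub.ALU;or.ALU) 2-wide
  cy1 -> i2,i3 (ld.MEM;mul.MUL) 2-wide
  cy2 -> i4 (and.ALU) RAW r1
  cy3 -> i5,i6 (bne.BR;xor.ALU) 2-wide
  cy4 -> i7 (st.MEM) no-port MEM/MEM
  cy5 -> i8 (st.MEM) no-port MEM/MEM
  cy6 -> i9 (ld.MEM) no-port MEM/MEM
  cy7 -> i10 (ld.MEM) tail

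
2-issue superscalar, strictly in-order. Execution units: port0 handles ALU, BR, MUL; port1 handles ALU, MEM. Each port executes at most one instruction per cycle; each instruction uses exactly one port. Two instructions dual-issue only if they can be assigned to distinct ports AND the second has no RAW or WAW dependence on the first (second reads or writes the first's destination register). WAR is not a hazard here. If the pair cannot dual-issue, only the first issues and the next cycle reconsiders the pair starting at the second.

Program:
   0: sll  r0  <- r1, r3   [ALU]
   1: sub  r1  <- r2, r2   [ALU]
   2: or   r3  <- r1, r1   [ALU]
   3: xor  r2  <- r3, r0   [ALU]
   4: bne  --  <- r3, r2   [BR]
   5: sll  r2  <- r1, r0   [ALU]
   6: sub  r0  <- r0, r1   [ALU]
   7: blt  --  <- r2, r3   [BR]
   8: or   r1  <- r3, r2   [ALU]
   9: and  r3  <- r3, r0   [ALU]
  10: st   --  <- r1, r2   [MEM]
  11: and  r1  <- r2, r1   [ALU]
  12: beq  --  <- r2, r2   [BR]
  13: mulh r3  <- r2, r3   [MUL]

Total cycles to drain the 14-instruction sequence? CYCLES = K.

t=0 i0&i1:sll;sub ; dual
t=1 i2:or ; RAW r3
t=2 i3:xor ; RAW r2
t=3 i4&i5:bne;sll ; dual
t=4 i6&i7:sub;blt ; dual
t=5 i8&i9:or;and ; dual
t=6 i10&i11:st;and ; dual
t=7 i12:beq ; no-port BR/MUL
t=8 i13:mulh ; tail

CYCLES = 9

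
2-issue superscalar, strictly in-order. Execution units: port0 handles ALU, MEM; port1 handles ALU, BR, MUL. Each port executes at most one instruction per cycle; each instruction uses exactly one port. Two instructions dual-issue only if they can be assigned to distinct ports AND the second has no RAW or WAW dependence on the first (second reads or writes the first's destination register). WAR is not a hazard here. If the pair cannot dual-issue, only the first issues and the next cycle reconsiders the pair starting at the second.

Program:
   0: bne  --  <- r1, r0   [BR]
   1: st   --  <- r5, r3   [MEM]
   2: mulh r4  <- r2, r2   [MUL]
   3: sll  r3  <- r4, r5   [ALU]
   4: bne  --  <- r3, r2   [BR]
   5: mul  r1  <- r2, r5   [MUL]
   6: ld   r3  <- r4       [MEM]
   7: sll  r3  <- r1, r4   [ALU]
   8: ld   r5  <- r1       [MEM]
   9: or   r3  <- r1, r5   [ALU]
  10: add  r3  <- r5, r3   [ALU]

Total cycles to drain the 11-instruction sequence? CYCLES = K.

t=0 i0/i1:bne.BR st.MEM ; 2-wide
t=1 i2:mulh.MUL ; RAW r4
t=2 i3:sll.ALU ; RAW r3
t=3 i4:bne.BR ; no-port BR/MUL
t=4 i5/i6:mul.MUL ld.MEM ; 2-wide
t=5 i7/i8:sll.ALU ld.MEM ; 2-wide
t=6 i9:or.ALU ; RAW+WAW r3
t=7 i10:add.ALU ; tail

CYCLES = 8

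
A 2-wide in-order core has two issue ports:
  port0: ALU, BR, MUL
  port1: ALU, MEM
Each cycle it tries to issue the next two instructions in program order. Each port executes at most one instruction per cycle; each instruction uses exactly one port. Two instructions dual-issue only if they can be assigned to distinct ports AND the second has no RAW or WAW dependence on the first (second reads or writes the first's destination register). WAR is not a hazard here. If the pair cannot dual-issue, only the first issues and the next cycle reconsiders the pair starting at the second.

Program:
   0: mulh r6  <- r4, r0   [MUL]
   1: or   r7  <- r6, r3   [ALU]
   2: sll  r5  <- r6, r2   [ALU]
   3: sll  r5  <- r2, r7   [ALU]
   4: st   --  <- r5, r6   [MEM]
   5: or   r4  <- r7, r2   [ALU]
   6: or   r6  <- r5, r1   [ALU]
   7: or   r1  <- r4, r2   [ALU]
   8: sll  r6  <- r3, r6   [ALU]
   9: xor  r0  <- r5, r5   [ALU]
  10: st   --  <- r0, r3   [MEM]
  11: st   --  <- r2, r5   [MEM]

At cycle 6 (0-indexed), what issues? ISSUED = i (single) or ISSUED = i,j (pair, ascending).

#0 head=0: mulh i0 RAW r6
#1 head=1: or sll i1+i2 2-wide
#2 head=3: sll i3 RAW r5
#3 head=4: st or i4+i5 2-wide
#4 head=6: or or i6+i7 2-wide
#5 head=8: sll xor i8+i9 2-wide
#6 head=10: st i10 no-port MEM/MEM
#7 head=11: st i11 tail

ISSUED = 10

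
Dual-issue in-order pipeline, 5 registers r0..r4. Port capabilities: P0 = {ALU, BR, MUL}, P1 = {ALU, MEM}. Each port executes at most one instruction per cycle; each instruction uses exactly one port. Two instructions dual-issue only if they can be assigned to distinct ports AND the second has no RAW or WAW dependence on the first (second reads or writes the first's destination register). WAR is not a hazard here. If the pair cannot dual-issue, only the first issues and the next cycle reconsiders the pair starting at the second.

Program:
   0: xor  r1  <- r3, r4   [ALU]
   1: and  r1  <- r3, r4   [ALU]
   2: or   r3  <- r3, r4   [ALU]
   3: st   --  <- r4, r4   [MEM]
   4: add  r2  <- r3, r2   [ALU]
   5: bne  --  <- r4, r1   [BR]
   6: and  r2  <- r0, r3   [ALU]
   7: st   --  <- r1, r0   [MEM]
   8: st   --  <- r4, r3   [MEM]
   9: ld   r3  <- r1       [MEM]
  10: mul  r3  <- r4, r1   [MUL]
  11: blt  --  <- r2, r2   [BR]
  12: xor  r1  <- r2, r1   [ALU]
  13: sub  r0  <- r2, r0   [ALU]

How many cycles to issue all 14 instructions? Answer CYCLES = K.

CYCLES = 10

0. xor.ALU @i0  | WAW r1
1. and.ALU;or.ALU @i1&i2  | pair
2. st.MEM;add.ALU @i3&i4  | pair
3. bne.BR;and.ALU @i5&i6  | pair
4. st.MEM @i7  | no-port MEM/MEM
5. st.MEM @i8  | no-port MEM/MEM
6. ld.MEM @i9  | WAW r3
7. mul.MUL @i10  | no-port MUL/BR
8. blt.BR;xor.ALU @i11&i12  | pair
9. sub.ALU @i13  | tail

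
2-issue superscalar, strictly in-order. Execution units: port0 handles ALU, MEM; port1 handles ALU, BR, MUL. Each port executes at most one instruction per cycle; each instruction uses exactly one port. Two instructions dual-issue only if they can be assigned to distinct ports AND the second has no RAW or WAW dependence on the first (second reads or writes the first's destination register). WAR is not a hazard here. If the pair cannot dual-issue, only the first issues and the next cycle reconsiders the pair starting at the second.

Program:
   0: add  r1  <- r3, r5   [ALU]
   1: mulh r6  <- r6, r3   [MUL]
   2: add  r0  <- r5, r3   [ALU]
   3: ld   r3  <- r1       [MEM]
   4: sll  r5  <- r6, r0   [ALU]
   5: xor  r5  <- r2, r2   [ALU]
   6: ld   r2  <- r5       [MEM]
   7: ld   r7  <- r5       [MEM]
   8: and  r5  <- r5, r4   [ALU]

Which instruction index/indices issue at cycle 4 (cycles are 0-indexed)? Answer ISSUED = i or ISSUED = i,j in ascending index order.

[0] i0+i1  add+mulh  -- pair
[1] i2+i3  add+ld  -- pair
[2] i4  sll  -- WAW r5
[3] i5  xor  -- RAW r5
[4] i6  ld  -- no-port MEM/MEM
[5] i7+i8  ld+and  -- pair

ISSUED = 6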